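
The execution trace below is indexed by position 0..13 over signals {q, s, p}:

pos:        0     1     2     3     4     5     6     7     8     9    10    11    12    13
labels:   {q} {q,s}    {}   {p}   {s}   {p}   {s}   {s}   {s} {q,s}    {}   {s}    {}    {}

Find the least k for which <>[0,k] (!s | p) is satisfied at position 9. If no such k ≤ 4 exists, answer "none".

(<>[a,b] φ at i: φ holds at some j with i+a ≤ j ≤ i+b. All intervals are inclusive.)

Scan j = 9,10,… for (!s | p):
  j=9: fails
  j=10: holds
First hit at j=10, so smallest k = 10-9 = 1.

1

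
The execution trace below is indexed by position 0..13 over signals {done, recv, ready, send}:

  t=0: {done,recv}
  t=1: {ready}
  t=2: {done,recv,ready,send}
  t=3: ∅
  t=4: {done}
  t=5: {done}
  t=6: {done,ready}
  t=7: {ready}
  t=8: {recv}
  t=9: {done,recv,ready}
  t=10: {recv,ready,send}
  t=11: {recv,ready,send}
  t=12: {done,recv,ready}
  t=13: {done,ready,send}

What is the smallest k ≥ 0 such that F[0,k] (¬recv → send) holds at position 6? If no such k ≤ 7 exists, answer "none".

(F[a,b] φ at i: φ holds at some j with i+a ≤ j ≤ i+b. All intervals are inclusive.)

2

Scan j = 6,7,… for (¬recv → send):
  j=6: fails
  j=7: fails
  j=8: holds
First hit at j=8, so smallest k = 8-6 = 2.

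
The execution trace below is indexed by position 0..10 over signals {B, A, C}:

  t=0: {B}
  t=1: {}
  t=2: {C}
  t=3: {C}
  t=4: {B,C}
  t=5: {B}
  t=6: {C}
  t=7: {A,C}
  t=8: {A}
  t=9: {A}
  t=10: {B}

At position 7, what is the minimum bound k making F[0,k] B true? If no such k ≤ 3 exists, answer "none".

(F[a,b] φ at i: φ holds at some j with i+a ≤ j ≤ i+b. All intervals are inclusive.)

Scan j = 7,8,… for B:
  j=7: fails
  j=8: fails
  j=9: fails
  j=10: holds
First hit at j=10, so smallest k = 10-7 = 3.

3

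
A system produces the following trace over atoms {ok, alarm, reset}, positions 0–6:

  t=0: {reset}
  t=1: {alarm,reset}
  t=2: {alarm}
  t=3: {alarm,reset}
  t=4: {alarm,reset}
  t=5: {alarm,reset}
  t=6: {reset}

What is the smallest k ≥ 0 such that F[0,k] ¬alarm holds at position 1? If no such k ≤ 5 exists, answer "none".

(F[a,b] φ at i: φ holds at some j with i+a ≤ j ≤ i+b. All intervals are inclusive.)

5

Scan j = 1,2,… for ¬alarm:
  j=1: fails
  j=2: fails
  j=3: fails
  j=4: fails
  j=5: fails
  j=6: holds
First hit at j=6, so smallest k = 6-1 = 5.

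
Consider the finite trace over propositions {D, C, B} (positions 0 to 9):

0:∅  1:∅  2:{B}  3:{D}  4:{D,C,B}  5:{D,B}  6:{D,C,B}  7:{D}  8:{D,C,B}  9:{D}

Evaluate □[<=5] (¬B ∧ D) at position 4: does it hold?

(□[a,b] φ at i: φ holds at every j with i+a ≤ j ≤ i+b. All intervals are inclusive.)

No

Check (¬B ∧ D) at every j in [4,9]:
  j=4: false
  j=5: false
  j=6: false
  j=7: true
  j=8: false
  j=9: true
Fails at j=4 → formula fails.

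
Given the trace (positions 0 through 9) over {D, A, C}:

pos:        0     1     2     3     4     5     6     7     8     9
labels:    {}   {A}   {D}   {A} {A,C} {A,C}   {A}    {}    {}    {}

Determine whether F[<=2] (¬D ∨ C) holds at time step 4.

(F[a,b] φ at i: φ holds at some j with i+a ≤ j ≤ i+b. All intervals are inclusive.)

Check (¬D ∨ C) at each j in [4,6]:
  j=4: true
  j=5: true
  j=6: true
Found at j=4 → formula holds.

True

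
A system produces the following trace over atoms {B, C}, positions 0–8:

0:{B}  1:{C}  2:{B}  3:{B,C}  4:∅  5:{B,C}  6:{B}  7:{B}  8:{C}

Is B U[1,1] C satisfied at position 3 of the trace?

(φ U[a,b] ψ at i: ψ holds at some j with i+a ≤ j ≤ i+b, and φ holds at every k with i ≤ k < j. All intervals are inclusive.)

False

Need some j in [4,4] with C, and B at every k in [3,j-1].
  j=4: C false.
No j in the window works → until fails.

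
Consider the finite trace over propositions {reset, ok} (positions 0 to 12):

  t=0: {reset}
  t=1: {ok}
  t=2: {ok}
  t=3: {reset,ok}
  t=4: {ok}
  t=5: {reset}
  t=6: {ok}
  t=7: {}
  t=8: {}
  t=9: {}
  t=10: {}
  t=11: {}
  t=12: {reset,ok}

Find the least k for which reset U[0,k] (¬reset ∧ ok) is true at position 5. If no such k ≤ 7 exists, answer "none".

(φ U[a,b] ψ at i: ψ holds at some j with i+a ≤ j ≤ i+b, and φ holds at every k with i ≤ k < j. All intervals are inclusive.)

Need earliest j ≥ 5 with (¬reset ∧ ok), and reset at every k in [5,j-1].
  j=5: rhs fails.
  j=6: rhs holds; lhs holds on [5,5]. k = 1.

1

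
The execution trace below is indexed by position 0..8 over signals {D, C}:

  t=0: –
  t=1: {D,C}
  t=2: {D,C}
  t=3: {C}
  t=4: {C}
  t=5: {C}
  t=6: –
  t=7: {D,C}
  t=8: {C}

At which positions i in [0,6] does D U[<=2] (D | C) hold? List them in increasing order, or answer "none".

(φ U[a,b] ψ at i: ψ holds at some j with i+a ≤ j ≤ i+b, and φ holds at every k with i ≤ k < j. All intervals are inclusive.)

1, 2, 3, 4, 5

Evaluate at each i in [0,6]:
  i=0: ✗ (lhs fails at k=0 before rhs at j=1)
  i=1: ✓ (rhs at j=1)
  i=2: ✓ (rhs at j=2)
  i=3: ✓ (rhs at j=3)
  i=4: ✓ (rhs at j=4)
  i=5: ✓ (rhs at j=5)
  i=6: ✗ (lhs fails at k=6 before rhs at j=7)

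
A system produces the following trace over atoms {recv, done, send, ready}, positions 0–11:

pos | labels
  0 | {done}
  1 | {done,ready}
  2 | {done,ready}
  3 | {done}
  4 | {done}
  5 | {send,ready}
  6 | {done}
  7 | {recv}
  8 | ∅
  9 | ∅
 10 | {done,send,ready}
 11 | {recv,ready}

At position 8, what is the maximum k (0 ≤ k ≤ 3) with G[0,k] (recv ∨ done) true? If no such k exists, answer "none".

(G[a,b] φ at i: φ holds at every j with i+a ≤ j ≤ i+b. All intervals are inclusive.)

none

(recv ∨ done) must hold from j=8 onward; find where it first fails.
  j=8: fails → no k works.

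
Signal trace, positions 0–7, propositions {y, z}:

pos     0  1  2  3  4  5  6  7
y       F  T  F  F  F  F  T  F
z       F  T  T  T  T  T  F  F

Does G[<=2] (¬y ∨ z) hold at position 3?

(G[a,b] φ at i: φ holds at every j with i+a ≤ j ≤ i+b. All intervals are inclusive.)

True

Check (¬y ∨ z) at every j in [3,5]:
  j=3: true
  j=4: true
  j=5: true
All positions satisfy it → formula holds.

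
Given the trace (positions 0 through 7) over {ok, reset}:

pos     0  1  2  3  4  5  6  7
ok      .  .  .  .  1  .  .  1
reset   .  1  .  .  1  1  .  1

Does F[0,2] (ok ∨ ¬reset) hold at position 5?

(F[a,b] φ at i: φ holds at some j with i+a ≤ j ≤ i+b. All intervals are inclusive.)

Check (ok ∨ ¬reset) at each j in [5,7]:
  j=5: false
  j=6: true
  j=7: true
Found at j=6 → formula holds.

Yes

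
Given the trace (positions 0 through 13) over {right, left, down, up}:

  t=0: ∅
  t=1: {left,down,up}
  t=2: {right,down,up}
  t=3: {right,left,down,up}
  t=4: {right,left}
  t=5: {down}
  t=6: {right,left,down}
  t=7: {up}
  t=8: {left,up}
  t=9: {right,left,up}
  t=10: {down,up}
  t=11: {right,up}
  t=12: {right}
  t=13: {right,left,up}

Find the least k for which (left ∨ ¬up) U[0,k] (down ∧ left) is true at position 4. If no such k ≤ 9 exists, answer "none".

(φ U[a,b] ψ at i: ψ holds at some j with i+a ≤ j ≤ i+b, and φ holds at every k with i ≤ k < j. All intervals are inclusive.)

2

Need earliest j ≥ 4 with (down ∧ left), and (left ∨ ¬up) at every k in [4,j-1].
  j=4: rhs fails.
  j=5: rhs fails.
  j=6: rhs holds; lhs holds on [4,5]. k = 2.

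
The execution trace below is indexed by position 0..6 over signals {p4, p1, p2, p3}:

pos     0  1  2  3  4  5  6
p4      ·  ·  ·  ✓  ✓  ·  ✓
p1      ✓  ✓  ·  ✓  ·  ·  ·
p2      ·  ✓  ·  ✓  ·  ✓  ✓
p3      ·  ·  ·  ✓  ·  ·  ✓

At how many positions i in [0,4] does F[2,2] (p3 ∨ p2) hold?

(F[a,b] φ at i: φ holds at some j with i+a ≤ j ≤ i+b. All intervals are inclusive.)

3

Evaluate at each i in [0,4]:
  i=0: ✗ (none in [2,2])
  i=1: ✓ (witness j=3)
  i=2: ✗ (none in [4,4])
  i=3: ✓ (witness j=5)
  i=4: ✓ (witness j=6)
Positions where it holds: {1, 3, 4} → 3.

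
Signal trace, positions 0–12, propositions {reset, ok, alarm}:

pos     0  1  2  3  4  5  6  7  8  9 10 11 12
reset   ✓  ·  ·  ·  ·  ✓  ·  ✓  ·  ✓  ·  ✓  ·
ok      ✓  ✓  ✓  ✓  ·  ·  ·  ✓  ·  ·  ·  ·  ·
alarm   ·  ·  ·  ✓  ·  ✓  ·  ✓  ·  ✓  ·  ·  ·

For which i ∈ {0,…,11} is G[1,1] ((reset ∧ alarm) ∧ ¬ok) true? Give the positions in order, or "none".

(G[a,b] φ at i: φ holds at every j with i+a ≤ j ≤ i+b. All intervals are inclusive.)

4, 8

Evaluate at each i in [0,11]:
  i=0: ✗ (fails at j=1)
  i=1: ✗ (fails at j=2)
  i=2: ✗ (fails at j=3)
  i=3: ✗ (fails at j=4)
  i=4: ✓ (all of [5,5])
  i=5: ✗ (fails at j=6)
  i=6: ✗ (fails at j=7)
  i=7: ✗ (fails at j=8)
  i=8: ✓ (all of [9,9])
  i=9: ✗ (fails at j=10)
  i=10: ✗ (fails at j=11)
  i=11: ✗ (fails at j=12)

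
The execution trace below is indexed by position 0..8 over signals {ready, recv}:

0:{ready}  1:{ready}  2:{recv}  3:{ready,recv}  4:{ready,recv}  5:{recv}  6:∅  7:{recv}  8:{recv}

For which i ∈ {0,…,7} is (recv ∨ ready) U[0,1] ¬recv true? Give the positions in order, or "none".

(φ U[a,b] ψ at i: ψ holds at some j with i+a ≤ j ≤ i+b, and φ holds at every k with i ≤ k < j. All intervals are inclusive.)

Evaluate at each i in [0,7]:
  i=0: ✓ (rhs at j=0)
  i=1: ✓ (rhs at j=1)
  i=2: ✗ (no rhs in [2,3])
  i=3: ✗ (no rhs in [3,4])
  i=4: ✗ (no rhs in [4,5])
  i=5: ✓ (rhs at j=6; lhs holds on [5,5])
  i=6: ✓ (rhs at j=6)
  i=7: ✗ (no rhs in [7,8])

0, 1, 5, 6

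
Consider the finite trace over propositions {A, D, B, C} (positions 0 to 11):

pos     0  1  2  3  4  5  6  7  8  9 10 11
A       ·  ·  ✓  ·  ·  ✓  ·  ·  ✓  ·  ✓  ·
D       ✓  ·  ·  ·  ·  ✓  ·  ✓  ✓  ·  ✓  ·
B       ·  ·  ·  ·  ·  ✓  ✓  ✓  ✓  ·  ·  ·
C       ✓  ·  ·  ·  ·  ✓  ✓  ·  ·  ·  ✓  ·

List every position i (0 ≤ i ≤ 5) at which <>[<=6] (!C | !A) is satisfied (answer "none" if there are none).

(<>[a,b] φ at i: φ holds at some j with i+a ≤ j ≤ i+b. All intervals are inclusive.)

0, 1, 2, 3, 4, 5

Evaluate at each i in [0,5]:
  i=0: ✓ (witness j=0)
  i=1: ✓ (witness j=1)
  i=2: ✓ (witness j=2)
  i=3: ✓ (witness j=3)
  i=4: ✓ (witness j=4)
  i=5: ✓ (witness j=6)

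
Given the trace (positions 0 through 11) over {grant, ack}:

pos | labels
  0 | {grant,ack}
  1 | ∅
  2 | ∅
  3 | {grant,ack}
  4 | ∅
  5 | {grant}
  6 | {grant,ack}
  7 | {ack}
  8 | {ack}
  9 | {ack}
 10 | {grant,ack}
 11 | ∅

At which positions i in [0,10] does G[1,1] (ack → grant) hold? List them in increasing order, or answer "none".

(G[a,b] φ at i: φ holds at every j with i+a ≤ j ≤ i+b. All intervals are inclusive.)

Evaluate at each i in [0,10]:
  i=0: ✓ (all of [1,1])
  i=1: ✓ (all of [2,2])
  i=2: ✓ (all of [3,3])
  i=3: ✓ (all of [4,4])
  i=4: ✓ (all of [5,5])
  i=5: ✓ (all of [6,6])
  i=6: ✗ (fails at j=7)
  i=7: ✗ (fails at j=8)
  i=8: ✗ (fails at j=9)
  i=9: ✓ (all of [10,10])
  i=10: ✓ (all of [11,11])

0, 1, 2, 3, 4, 5, 9, 10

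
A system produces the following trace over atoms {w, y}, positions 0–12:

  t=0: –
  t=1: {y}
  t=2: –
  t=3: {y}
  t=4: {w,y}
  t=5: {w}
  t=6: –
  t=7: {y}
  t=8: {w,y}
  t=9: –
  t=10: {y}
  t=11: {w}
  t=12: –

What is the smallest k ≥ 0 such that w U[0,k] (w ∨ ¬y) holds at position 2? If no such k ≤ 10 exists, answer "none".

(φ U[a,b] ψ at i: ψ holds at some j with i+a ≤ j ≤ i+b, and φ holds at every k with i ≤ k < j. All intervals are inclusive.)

Need earliest j ≥ 2 with (w ∨ ¬y), and w at every k in [2,j-1].
  j=2: rhs holds (empty prefix). k = 0.

0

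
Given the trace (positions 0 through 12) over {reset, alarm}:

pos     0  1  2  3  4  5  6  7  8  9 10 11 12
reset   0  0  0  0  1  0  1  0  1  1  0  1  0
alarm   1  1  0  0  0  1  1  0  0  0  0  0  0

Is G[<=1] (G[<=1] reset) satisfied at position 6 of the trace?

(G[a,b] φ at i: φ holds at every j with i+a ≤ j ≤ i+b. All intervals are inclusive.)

No

Check G[<=1] reset at every j in [6,7]:
  j=6: fails at 7
  j=7: fails at 7
Fails at j=6 → formula fails.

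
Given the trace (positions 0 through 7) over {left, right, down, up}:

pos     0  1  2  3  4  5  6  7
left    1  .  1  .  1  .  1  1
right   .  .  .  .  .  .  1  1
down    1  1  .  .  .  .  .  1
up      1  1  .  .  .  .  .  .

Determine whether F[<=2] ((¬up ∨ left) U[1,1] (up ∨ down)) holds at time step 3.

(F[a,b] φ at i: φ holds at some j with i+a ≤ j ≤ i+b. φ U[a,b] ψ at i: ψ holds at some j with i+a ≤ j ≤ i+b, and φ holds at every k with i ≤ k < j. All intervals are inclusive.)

Check ((¬up ∨ left) U[1,1] (up ∨ down)) at each j in [3,5]:
  j=3: fails
  j=4: fails
  j=5: fails
No position in the window satisfies it → formula fails.

False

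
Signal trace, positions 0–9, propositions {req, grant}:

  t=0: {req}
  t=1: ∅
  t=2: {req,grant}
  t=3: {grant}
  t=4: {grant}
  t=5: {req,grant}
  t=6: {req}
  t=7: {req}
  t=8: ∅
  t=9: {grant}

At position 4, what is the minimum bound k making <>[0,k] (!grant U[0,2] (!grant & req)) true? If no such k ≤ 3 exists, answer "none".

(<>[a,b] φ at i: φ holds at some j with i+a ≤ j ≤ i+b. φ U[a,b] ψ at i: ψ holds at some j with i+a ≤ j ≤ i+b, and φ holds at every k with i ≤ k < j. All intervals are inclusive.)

Scan j = 4,5,… for (!grant U[0,2] (!grant & req)):
  j=4: fails
  j=5: fails
  j=6: holds
First hit at j=6, so smallest k = 6-4 = 2.

2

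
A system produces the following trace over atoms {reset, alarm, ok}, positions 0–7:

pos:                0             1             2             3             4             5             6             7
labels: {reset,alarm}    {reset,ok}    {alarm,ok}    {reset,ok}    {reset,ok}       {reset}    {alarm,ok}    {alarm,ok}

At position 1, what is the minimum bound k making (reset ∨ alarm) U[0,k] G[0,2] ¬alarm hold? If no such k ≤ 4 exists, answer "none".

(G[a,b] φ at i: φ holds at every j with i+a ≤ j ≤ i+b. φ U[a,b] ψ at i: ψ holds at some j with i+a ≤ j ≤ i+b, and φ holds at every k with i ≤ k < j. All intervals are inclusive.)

Need earliest j ≥ 1 with G[0,2] ¬alarm, and (reset ∨ alarm) at every k in [1,j-1].
  j=1: rhs fails.
  j=2: rhs fails.
  j=3: rhs holds; lhs holds on [1,2]. k = 2.

2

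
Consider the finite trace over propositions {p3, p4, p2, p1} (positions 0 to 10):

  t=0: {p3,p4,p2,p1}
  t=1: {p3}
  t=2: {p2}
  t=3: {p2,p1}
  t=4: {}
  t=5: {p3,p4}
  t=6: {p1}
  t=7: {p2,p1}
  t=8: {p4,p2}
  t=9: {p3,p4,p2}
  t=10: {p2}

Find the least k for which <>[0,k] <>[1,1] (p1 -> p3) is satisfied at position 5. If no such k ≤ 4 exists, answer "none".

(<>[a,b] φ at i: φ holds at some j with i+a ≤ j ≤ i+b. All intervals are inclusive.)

Scan j = 5,6,… for <>[1,1] (p1 -> p3):
  j=5: fails
  j=6: fails
  j=7: holds
First hit at j=7, so smallest k = 7-5 = 2.

2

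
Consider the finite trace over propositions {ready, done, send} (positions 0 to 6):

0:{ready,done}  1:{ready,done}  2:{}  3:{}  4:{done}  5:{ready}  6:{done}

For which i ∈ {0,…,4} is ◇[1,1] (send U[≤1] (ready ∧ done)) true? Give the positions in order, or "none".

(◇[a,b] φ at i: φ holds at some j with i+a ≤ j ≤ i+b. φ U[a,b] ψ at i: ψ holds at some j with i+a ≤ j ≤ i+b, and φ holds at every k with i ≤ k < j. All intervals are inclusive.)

0

Evaluate at each i in [0,4]:
  i=0: ✓ (witness j=1)
  i=1: ✗ (none in [2,2])
  i=2: ✗ (none in [3,3])
  i=3: ✗ (none in [4,4])
  i=4: ✗ (none in [5,5])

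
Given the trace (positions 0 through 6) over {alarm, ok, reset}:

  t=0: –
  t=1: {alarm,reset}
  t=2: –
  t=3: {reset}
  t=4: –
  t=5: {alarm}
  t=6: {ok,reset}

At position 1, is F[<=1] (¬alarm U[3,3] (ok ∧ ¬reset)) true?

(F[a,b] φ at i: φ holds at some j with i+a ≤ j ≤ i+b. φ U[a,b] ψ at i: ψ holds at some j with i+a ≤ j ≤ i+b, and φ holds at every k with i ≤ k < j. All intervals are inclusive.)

Does not hold

Check (¬alarm U[3,3] (ok ∧ ¬reset)) at each j in [1,2]:
  j=1: fails
  j=2: fails
No position in the window satisfies it → formula fails.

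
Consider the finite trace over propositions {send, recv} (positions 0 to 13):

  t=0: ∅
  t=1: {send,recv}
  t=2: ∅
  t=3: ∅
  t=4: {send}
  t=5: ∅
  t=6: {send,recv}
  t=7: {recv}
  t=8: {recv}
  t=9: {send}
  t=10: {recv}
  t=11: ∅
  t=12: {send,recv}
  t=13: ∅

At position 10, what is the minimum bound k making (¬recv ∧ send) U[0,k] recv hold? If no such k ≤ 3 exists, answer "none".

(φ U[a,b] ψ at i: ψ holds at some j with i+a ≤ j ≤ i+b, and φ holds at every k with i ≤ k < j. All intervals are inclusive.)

0

Need earliest j ≥ 10 with recv, and (¬recv ∧ send) at every k in [10,j-1].
  j=10: rhs holds (empty prefix). k = 0.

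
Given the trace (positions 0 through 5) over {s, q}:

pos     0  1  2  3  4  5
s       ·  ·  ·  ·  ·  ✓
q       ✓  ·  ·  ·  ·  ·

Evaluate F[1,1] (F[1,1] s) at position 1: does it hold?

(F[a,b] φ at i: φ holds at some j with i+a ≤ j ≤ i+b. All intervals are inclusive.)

Check F[1,1] s at each j in [2,2]:
  j=2: fails (none in [3,3])
No position in the window satisfies it → formula fails.

Does not hold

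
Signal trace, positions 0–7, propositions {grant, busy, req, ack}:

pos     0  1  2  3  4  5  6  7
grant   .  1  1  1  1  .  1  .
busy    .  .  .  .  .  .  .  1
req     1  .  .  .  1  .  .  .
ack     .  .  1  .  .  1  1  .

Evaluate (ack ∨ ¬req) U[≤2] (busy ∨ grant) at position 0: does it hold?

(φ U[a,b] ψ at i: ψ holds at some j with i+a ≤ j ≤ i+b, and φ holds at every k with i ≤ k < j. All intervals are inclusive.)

Need some j in [0,2] with (busy ∨ grant), and (ack ∨ ¬req) at every k in [0,j-1].
  j=0: (busy ∨ grant) false.
  j=1: (busy ∨ grant) holds, but (ack ∨ ¬req) fails at k=0 → not this j.
  j=2: (busy ∨ grant) holds, but (ack ∨ ¬req) fails at k=0 → not this j.
No j in the window works → until fails.

No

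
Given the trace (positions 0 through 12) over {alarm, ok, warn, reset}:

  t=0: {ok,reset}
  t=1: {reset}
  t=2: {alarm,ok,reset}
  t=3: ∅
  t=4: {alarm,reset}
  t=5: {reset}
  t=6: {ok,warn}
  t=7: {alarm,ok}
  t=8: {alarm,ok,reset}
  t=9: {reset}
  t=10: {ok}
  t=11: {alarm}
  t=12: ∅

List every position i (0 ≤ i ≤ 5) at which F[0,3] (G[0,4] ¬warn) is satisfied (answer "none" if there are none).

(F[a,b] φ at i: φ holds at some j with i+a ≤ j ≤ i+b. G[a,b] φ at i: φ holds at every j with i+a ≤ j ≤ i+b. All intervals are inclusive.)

Evaluate at each i in [0,5]:
  i=0: ✓ (witness j=0)
  i=1: ✓ (witness j=1)
  i=2: ✗ (none in [2,5])
  i=3: ✗ (none in [3,6])
  i=4: ✓ (witness j=7)
  i=5: ✓ (witness j=7)

0, 1, 4, 5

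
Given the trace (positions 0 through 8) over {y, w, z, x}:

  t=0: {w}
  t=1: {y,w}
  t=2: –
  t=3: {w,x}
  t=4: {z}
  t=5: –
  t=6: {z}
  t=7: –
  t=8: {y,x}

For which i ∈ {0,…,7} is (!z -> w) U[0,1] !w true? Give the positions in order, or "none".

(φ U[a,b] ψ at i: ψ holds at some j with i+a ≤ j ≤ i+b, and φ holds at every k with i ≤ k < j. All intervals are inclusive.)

1, 2, 3, 4, 5, 6, 7

Evaluate at each i in [0,7]:
  i=0: ✗ (no rhs in [0,1])
  i=1: ✓ (rhs at j=2; lhs holds on [1,1])
  i=2: ✓ (rhs at j=2)
  i=3: ✓ (rhs at j=4; lhs holds on [3,3])
  i=4: ✓ (rhs at j=4)
  i=5: ✓ (rhs at j=5)
  i=6: ✓ (rhs at j=6)
  i=7: ✓ (rhs at j=7)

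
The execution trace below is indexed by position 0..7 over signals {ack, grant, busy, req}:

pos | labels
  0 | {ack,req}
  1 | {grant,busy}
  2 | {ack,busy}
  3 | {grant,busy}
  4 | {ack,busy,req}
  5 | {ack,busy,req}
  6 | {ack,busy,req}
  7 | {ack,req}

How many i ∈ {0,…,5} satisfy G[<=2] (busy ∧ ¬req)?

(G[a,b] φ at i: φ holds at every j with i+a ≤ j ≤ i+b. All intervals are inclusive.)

1

Evaluate at each i in [0,5]:
  i=0: ✗ (fails at j=0)
  i=1: ✓ (all of [1,3])
  i=2: ✗ (fails at j=4)
  i=3: ✗ (fails at j=4)
  i=4: ✗ (fails at j=4)
  i=5: ✗ (fails at j=5)
Positions where it holds: {1} → 1.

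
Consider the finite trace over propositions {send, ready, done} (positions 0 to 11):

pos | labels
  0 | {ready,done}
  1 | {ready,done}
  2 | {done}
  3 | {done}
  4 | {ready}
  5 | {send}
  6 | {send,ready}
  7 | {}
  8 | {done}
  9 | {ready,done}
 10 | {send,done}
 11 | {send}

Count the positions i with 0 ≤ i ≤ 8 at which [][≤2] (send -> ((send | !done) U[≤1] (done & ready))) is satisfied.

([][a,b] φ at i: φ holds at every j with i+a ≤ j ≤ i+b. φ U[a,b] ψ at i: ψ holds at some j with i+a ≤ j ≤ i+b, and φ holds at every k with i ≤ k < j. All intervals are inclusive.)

4

Evaluate at each i in [0,8]:
  i=0: ✓ (all of [0,2])
  i=1: ✓ (all of [1,3])
  i=2: ✓ (all of [2,4])
  i=3: ✗ (fails at j=5)
  i=4: ✗ (fails at j=5)
  i=5: ✗ (fails at j=5)
  i=6: ✗ (fails at j=6)
  i=7: ✓ (all of [7,9])
  i=8: ✗ (fails at j=10)
Positions where it holds: {0, 1, 2, 7} → 4.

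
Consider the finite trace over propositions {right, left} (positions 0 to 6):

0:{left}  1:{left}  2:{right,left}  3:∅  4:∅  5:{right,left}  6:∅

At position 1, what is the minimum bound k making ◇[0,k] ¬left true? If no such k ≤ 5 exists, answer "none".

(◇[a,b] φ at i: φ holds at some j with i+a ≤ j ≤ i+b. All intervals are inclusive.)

2

Scan j = 1,2,… for ¬left:
  j=1: fails
  j=2: fails
  j=3: holds
First hit at j=3, so smallest k = 3-1 = 2.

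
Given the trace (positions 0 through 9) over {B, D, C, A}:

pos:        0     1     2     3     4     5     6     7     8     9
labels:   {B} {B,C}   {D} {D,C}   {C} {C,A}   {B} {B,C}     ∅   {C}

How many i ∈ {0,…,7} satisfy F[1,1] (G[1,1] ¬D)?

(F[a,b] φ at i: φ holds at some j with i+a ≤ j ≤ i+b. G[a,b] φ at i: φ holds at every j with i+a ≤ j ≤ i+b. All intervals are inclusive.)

6

Evaluate at each i in [0,7]:
  i=0: ✗ (none in [1,1])
  i=1: ✗ (none in [2,2])
  i=2: ✓ (witness j=3)
  i=3: ✓ (witness j=4)
  i=4: ✓ (witness j=5)
  i=5: ✓ (witness j=6)
  i=6: ✓ (witness j=7)
  i=7: ✓ (witness j=8)
Positions where it holds: {2, 3, 4, 5, 6, 7} → 6.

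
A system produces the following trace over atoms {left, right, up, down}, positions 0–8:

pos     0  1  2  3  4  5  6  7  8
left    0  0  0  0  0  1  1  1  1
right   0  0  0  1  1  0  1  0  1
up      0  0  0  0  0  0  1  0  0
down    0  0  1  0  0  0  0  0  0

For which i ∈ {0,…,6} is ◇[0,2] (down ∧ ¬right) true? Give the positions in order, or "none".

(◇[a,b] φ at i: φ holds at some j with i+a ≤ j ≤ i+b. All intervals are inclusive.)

Evaluate at each i in [0,6]:
  i=0: ✓ (witness j=2)
  i=1: ✓ (witness j=2)
  i=2: ✓ (witness j=2)
  i=3: ✗ (none in [3,5])
  i=4: ✗ (none in [4,6])
  i=5: ✗ (none in [5,7])
  i=6: ✗ (none in [6,8])

0, 1, 2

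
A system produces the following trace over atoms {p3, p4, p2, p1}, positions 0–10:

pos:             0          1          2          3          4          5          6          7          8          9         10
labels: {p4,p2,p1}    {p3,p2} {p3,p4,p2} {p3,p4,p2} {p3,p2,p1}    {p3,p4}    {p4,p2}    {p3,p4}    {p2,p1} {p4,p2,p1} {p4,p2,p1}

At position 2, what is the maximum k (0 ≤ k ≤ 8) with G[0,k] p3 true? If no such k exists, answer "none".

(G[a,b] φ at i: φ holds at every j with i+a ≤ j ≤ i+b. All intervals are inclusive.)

p3 must hold from j=2 onward; find where it first fails.
  j=2: holds
  j=3: holds
  j=4: holds
  j=5: holds
  j=6: fails
Holds on [2,5], so largest k = 3.

3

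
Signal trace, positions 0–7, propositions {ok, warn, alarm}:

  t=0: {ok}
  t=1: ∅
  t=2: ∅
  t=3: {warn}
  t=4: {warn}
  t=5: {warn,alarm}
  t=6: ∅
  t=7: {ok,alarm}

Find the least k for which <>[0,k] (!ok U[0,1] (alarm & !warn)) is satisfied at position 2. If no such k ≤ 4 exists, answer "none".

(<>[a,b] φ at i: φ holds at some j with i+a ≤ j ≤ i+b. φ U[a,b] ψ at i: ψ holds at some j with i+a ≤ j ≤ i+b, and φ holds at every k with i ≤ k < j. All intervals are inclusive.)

Scan j = 2,3,… for (!ok U[0,1] (alarm & !warn)):
  j=2: fails
  j=3: fails
  j=4: fails
  j=5: fails
  j=6: holds
First hit at j=6, so smallest k = 6-2 = 4.

4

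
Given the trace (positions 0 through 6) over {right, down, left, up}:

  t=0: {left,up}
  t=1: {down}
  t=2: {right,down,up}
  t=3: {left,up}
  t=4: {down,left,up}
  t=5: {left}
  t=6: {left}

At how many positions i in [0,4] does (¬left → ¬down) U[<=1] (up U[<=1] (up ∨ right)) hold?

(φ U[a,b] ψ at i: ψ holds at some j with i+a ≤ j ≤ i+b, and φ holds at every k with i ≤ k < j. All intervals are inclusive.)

Evaluate at each i in [0,4]:
  i=0: ✓ (rhs at j=0)
  i=1: ✗ (lhs fails at k=1 before rhs at j=2)
  i=2: ✓ (rhs at j=2)
  i=3: ✓ (rhs at j=3)
  i=4: ✓ (rhs at j=4)
Positions where it holds: {0, 2, 3, 4} → 4.

4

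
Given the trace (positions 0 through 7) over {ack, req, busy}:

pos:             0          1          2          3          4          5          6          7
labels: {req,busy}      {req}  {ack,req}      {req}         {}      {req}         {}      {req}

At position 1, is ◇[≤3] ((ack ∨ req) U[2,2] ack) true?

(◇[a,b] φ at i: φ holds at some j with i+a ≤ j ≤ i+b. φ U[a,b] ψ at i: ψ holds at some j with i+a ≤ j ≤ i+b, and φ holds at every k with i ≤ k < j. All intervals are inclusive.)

Check ((ack ∨ req) U[2,2] ack) at each j in [1,4]:
  j=1: fails
  j=2: fails
  j=3: fails
  j=4: fails
No position in the window satisfies it → formula fails.

Does not hold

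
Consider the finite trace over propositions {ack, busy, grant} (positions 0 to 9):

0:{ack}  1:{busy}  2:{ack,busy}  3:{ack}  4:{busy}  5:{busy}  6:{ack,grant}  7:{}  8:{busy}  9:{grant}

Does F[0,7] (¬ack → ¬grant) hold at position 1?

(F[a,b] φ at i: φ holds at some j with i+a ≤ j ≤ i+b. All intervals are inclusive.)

Yes

Check (¬ack → ¬grant) at each j in [1,8]:
  j=1: true
  j=2: true
  j=3: true
  j=4: true
  j=5: true
  j=6: true
  j=7: true
  j=8: true
Found at j=1 → formula holds.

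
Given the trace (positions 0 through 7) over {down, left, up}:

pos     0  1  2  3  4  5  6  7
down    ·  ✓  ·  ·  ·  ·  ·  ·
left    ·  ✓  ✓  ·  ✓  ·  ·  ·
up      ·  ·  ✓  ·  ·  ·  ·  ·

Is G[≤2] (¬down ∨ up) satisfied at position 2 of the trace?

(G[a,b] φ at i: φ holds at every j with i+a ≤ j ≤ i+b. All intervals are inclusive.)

Check (¬down ∨ up) at every j in [2,4]:
  j=2: true
  j=3: true
  j=4: true
All positions satisfy it → formula holds.

True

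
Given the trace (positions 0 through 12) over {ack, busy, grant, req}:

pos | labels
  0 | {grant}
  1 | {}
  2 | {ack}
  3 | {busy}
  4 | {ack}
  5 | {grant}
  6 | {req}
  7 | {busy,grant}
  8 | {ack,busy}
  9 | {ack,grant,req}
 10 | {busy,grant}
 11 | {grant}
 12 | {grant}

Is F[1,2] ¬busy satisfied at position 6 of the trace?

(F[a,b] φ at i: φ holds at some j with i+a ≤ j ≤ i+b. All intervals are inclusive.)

False

Check ¬busy at each j in [7,8]:
  j=7: false
  j=8: false
No position in the window satisfies it → formula fails.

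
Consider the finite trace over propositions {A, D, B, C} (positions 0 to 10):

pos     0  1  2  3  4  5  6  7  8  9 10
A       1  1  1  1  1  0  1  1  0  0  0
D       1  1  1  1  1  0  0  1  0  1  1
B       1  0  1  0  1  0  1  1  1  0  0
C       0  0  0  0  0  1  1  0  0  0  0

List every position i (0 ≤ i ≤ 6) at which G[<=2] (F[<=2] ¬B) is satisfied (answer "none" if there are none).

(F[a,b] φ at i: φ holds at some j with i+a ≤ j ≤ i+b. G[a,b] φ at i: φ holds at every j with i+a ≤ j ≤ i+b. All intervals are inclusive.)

0, 1, 2, 3

Evaluate at each i in [0,6]:
  i=0: ✓ (all of [0,2])
  i=1: ✓ (all of [1,3])
  i=2: ✓ (all of [2,4])
  i=3: ✓ (all of [3,5])
  i=4: ✗ (fails at j=6)
  i=5: ✗ (fails at j=6)
  i=6: ✗ (fails at j=6)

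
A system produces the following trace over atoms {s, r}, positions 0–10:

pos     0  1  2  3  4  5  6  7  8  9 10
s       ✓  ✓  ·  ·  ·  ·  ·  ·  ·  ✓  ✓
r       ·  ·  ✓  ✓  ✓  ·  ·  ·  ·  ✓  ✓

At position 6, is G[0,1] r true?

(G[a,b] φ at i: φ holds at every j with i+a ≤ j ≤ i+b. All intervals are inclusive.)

Check r at every j in [6,7]:
  j=6: false
  j=7: false
Fails at j=6 → formula fails.

Does not hold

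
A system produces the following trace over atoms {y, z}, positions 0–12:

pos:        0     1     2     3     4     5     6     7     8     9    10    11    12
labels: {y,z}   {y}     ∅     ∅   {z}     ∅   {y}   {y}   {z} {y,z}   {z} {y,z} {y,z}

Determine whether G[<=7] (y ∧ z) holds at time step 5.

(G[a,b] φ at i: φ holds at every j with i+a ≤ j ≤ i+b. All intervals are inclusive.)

Check (y ∧ z) at every j in [5,12]:
  j=5: false
  j=6: false
  j=7: false
  j=8: false
  j=9: true
  j=10: false
  j=11: true
  j=12: true
Fails at j=5 → formula fails.

Does not hold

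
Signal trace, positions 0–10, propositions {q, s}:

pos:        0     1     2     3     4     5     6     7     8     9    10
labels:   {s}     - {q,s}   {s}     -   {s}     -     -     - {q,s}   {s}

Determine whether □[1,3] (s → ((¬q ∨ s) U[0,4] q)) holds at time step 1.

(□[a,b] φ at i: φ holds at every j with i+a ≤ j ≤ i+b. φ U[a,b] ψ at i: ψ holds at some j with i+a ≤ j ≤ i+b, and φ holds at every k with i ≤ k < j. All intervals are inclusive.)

False

Check (s → ((¬q ∨ s) U[0,4] q)) at every j in [2,4]:
  j=2: antecedent true; consequent holds → ✓
  j=3: antecedent true; consequent fails → ✗
  j=4: antecedent false → ✓
Fails at j=3 → formula fails.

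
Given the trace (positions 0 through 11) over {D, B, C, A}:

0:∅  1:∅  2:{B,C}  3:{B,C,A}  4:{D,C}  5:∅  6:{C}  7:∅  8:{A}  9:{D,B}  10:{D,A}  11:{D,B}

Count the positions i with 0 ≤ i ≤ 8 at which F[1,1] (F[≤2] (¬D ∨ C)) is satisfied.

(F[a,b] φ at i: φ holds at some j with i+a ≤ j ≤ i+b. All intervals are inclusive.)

Evaluate at each i in [0,8]:
  i=0: ✓ (witness j=1)
  i=1: ✓ (witness j=2)
  i=2: ✓ (witness j=3)
  i=3: ✓ (witness j=4)
  i=4: ✓ (witness j=5)
  i=5: ✓ (witness j=6)
  i=6: ✓ (witness j=7)
  i=7: ✓ (witness j=8)
  i=8: ✗ (none in [9,9])
Positions where it holds: {0, 1, 2, 3, 4, 5, 6, 7} → 8.

8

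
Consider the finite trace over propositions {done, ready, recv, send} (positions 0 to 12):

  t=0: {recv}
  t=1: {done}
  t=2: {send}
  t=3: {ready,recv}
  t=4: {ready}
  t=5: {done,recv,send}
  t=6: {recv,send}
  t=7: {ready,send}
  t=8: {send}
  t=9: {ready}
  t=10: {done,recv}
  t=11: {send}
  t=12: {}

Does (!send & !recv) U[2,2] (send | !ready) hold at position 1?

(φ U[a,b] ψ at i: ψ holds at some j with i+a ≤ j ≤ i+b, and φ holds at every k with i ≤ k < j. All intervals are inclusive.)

Need some j in [3,3] with (send | !ready), and (!send & !recv) at every k in [1,j-1].
  j=3: (send | !ready) false.
No j in the window works → until fails.

No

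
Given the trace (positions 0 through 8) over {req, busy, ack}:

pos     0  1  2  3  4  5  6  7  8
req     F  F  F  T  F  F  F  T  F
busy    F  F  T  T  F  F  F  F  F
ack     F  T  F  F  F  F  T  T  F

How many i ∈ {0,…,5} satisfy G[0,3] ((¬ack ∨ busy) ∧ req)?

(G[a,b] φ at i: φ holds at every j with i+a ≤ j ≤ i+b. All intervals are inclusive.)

0

Evaluate at each i in [0,5]:
  i=0: ✗ (fails at j=0)
  i=1: ✗ (fails at j=1)
  i=2: ✗ (fails at j=2)
  i=3: ✗ (fails at j=4)
  i=4: ✗ (fails at j=4)
  i=5: ✗ (fails at j=5)
Positions where it holds: {} → 0.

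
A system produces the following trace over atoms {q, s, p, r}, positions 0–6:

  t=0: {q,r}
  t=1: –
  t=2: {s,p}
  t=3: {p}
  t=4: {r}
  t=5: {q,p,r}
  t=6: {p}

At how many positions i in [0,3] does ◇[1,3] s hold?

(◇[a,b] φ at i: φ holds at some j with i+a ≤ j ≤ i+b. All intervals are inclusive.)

Evaluate at each i in [0,3]:
  i=0: ✓ (witness j=2)
  i=1: ✓ (witness j=2)
  i=2: ✗ (none in [3,5])
  i=3: ✗ (none in [4,6])
Positions where it holds: {0, 1} → 2.

2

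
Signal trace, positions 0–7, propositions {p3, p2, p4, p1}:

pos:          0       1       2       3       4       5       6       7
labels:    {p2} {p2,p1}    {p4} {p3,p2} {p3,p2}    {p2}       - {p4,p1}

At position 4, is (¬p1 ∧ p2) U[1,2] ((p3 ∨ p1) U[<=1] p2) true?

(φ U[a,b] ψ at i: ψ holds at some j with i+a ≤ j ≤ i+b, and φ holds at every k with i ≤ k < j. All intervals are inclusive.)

Holds

Need some j in [5,6] with ((p3 ∨ p1) U[<=1] p2), and (¬p1 ∧ p2) at every k in [4,j-1].
  j=5: ((p3 ∨ p1) U[<=1] p2) holds; (¬p1 ∧ p2) holds at every k in [4,4] → satisfied.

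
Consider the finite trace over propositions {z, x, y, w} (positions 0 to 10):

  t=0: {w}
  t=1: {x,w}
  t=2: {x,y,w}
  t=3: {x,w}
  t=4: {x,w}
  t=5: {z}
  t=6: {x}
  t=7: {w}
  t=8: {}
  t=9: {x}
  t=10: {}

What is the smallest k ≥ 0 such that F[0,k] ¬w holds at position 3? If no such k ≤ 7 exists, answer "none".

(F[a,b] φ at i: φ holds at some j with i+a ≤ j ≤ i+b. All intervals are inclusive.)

2

Scan j = 3,4,… for ¬w:
  j=3: fails
  j=4: fails
  j=5: holds
First hit at j=5, so smallest k = 5-3 = 2.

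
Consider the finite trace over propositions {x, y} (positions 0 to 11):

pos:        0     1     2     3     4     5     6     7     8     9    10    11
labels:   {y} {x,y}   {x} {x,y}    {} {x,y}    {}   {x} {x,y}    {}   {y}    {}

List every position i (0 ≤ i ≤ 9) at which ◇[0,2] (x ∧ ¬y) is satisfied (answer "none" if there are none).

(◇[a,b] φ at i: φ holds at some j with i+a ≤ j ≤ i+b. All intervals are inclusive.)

0, 1, 2, 5, 6, 7

Evaluate at each i in [0,9]:
  i=0: ✓ (witness j=2)
  i=1: ✓ (witness j=2)
  i=2: ✓ (witness j=2)
  i=3: ✗ (none in [3,5])
  i=4: ✗ (none in [4,6])
  i=5: ✓ (witness j=7)
  i=6: ✓ (witness j=7)
  i=7: ✓ (witness j=7)
  i=8: ✗ (none in [8,10])
  i=9: ✗ (none in [9,11])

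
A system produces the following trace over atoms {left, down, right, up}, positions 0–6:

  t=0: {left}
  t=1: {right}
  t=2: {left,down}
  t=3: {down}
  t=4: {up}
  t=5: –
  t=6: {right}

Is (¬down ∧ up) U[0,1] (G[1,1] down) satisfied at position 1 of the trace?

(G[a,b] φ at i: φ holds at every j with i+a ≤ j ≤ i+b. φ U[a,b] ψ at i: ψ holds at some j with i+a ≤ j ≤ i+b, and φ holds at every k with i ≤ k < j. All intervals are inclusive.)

Holds

Need some j in [1,2] with G[1,1] down, and (¬down ∧ up) at every k in [1,j-1].
  j=1: G[1,1] down holds; no prefix to check → satisfied.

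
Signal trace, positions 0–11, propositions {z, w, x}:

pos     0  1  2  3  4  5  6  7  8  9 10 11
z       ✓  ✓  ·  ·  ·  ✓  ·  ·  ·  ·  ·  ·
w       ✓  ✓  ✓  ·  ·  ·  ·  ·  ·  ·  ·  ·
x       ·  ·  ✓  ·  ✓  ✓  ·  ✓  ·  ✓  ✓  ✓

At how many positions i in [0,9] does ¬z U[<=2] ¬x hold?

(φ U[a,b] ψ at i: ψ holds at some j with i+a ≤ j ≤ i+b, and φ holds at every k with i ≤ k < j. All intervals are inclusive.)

7

Evaluate at each i in [0,9]:
  i=0: ✓ (rhs at j=0)
  i=1: ✓ (rhs at j=1)
  i=2: ✓ (rhs at j=3; lhs holds on [2,2])
  i=3: ✓ (rhs at j=3)
  i=4: ✗ (lhs fails at k=5 before rhs at j=6)
  i=5: ✗ (lhs fails at k=5 before rhs at j=6)
  i=6: ✓ (rhs at j=6)
  i=7: ✓ (rhs at j=8; lhs holds on [7,7])
  i=8: ✓ (rhs at j=8)
  i=9: ✗ (no rhs in [9,11])
Positions where it holds: {0, 1, 2, 3, 6, 7, 8} → 7.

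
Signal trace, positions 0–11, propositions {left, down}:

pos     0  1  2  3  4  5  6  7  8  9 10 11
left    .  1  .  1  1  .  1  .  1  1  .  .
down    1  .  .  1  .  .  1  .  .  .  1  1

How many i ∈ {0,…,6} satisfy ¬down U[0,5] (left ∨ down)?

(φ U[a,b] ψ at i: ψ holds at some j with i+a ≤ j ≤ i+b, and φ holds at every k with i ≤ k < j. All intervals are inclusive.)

7

Evaluate at each i in [0,6]:
  i=0: ✓ (rhs at j=0)
  i=1: ✓ (rhs at j=1)
  i=2: ✓ (rhs at j=3; lhs holds on [2,2])
  i=3: ✓ (rhs at j=3)
  i=4: ✓ (rhs at j=4)
  i=5: ✓ (rhs at j=6; lhs holds on [5,5])
  i=6: ✓ (rhs at j=6)
Positions where it holds: {0, 1, 2, 3, 4, 5, 6} → 7.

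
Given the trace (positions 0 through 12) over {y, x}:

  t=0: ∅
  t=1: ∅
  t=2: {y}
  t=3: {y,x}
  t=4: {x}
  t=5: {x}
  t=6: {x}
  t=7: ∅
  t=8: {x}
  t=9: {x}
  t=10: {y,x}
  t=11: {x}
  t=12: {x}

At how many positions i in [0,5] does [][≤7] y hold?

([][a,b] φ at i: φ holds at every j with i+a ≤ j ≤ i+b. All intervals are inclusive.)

Evaluate at each i in [0,5]:
  i=0: ✗ (fails at j=0)
  i=1: ✗ (fails at j=1)
  i=2: ✗ (fails at j=4)
  i=3: ✗ (fails at j=4)
  i=4: ✗ (fails at j=4)
  i=5: ✗ (fails at j=5)
Positions where it holds: {} → 0.

0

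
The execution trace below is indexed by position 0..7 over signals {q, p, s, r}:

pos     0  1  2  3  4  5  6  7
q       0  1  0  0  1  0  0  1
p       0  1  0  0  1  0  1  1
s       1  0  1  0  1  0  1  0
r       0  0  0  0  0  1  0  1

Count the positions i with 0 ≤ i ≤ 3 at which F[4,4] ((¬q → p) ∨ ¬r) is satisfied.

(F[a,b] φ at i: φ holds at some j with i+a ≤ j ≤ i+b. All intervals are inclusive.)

3

Evaluate at each i in [0,3]:
  i=0: ✓ (witness j=4)
  i=1: ✗ (none in [5,5])
  i=2: ✓ (witness j=6)
  i=3: ✓ (witness j=7)
Positions where it holds: {0, 2, 3} → 3.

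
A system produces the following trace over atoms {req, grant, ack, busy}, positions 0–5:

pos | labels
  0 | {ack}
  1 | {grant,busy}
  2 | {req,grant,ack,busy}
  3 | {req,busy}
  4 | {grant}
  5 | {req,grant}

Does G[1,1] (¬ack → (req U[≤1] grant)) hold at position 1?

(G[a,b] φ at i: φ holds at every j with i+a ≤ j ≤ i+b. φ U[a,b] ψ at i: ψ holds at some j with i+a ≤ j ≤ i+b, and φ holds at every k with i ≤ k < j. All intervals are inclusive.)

Check (¬ack → (req U[≤1] grant)) at every j in [2,2]:
  j=2: antecedent false → ✓
All positions satisfy it → formula holds.

Yes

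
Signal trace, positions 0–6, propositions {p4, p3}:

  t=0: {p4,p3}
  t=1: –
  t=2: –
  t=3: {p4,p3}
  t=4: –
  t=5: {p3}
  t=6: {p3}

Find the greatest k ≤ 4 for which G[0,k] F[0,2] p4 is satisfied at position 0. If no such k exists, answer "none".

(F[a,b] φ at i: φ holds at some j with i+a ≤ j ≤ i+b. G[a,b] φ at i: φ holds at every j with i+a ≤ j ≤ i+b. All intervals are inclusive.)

F[0,2] p4 must hold from j=0 onward; find where it first fails.
  j=0: holds
  j=1: holds
  j=2: holds
  j=3: holds
  j=4: fails
Holds on [0,3], so largest k = 3.

3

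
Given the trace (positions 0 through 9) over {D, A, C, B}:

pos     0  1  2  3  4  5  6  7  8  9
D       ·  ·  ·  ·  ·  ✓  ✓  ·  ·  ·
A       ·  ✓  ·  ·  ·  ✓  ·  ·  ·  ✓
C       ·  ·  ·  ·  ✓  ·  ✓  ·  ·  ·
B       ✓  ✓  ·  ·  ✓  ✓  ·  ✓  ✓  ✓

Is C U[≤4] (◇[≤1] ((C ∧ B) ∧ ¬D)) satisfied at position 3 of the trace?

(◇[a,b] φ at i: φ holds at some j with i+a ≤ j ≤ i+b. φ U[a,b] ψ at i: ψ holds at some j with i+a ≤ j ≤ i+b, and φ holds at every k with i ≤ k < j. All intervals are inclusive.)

Holds

Need some j in [3,7] with ◇[≤1] ((C ∧ B) ∧ ¬D), and C at every k in [3,j-1].
  j=3: ◇[≤1] ((C ∧ B) ∧ ¬D) holds; no prefix to check → satisfied.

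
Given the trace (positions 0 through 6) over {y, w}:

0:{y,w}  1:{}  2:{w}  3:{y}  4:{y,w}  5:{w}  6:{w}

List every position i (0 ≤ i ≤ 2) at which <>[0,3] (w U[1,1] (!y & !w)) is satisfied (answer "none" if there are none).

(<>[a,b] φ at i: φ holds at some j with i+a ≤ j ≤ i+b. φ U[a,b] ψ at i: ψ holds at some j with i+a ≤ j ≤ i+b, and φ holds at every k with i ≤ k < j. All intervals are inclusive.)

0

Evaluate at each i in [0,2]:
  i=0: ✓ (witness j=0)
  i=1: ✗ (none in [1,4])
  i=2: ✗ (none in [2,5])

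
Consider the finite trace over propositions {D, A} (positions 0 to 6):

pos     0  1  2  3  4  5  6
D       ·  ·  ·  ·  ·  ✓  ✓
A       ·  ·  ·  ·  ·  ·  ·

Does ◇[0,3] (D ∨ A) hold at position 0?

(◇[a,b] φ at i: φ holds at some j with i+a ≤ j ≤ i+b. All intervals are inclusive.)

Does not hold

Check (D ∨ A) at each j in [0,3]:
  j=0: false
  j=1: false
  j=2: false
  j=3: false
No position in the window satisfies it → formula fails.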